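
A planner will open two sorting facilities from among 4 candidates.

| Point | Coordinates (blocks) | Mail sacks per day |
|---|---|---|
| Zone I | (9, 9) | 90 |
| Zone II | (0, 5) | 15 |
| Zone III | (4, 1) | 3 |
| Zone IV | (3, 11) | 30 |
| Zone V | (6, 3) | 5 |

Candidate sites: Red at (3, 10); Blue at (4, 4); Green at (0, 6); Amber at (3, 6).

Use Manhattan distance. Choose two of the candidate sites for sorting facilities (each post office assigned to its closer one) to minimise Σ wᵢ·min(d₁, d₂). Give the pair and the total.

{Red, Green}, total 747

Evaluate every pair (each demand assigned to the nearer of the two):
  {Red, Green}: total = 747
  {Red, Blue}: total = 759
  {Red, Amber}: total = 768
  {Green, Amber}: total = 1023
  {Blue, Amber}: total = 1044
  {Blue, Green}: total = 1179
Best pair: {Red, Green} with total 747.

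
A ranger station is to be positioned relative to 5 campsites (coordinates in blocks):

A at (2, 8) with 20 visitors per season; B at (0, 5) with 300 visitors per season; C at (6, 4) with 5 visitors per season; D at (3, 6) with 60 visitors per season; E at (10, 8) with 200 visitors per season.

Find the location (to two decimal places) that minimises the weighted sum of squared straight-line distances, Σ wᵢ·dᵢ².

The minimiser of Σwᵢ‖p−pᵢ‖² is the weighted centroid p* = (Σwᵢpᵢ)/(Σwᵢ).
Σwᵢ = 585.
Σwᵢxᵢ = 20·2 + 300·0 + 5·6 + 60·3 + 200·10 = 2250.
Σwᵢyᵢ = 20·8 + 300·5 + 5·4 + 60·6 + 200·8 = 3640.
x* = 2250/585 = 3.85, y* = 3640/585 = 6.22.

(3.85, 6.22)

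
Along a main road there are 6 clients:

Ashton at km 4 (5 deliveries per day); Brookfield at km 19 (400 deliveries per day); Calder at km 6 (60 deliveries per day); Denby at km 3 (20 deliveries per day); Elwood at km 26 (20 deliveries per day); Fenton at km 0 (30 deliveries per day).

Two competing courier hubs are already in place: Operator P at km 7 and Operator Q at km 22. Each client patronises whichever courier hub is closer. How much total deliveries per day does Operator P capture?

115

The indifferent point is the midpoint (7+22)/2 = 14.5; clients left of it (closer to Operator P at 7) go to Operator P, those right go to Operator Q.
  Fenton at 0 (w=30) → Operator P
  Denby at 3 (w=20) → Operator P
  Ashton at 4 (w=5) → Operator P
  Calder at 6 (w=60) → Operator P
  Brookfield at 19 (w=400) → Operator Q
  Elwood at 26 (w=20) → Operator Q
Operator P captures 115; Operator Q captures 420.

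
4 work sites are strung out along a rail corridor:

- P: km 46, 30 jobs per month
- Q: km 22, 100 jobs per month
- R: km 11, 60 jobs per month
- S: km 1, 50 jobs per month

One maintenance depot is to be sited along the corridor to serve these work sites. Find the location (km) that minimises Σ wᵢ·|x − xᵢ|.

x = 22

For a sum of weighted absolute distances on a line, the optimum is the weighted median (not the mean). Total weight W = 240; half-weight = 120.
Sort by position and accumulate weight:
  km 1 (S, w=50) → cum 50
  km 11 (R, w=60) → cum 110
  km 22 (Q, w=100) → cum 210  ≥ 120 → median here
  km 46 (P, w=30) → cum 240
Optimal location: km 22.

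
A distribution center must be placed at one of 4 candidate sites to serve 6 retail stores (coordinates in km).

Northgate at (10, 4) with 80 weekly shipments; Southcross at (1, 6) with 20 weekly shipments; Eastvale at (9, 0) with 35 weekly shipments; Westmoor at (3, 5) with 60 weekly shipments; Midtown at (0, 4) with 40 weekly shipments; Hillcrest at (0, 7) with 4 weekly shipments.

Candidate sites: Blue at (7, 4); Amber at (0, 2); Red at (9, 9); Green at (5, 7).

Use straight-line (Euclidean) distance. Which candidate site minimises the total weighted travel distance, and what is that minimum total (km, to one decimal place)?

Total weighted distance at each candidate:
  Blue (7, 4): total = 1080.9
  Amber (0, 2): total = 1575.5
  Red (9, 9): total = 1775.2
  Green (5, 7): total = 1254.1
Minimum is at Blue with total 1080.9 km.

Blue, total 1080.9 km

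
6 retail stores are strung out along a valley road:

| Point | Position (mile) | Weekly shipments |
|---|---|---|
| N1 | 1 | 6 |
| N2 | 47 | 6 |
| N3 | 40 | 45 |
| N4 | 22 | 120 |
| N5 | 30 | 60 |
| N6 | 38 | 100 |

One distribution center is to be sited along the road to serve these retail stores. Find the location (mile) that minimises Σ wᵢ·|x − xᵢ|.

x = 30

For a sum of weighted absolute distances on a line, the optimum is the weighted median (not the mean). Total weight W = 337; half-weight = 168.5.
Sort by position and accumulate weight:
  mile 1 (N1, w=6) → cum 6
  mile 22 (N4, w=120) → cum 126
  mile 30 (N5, w=60) → cum 186  ≥ 168.5 → median here
  mile 38 (N6, w=100) → cum 286
  mile 40 (N3, w=45) → cum 331
  mile 47 (N2, w=6) → cum 337
Optimal location: mile 30.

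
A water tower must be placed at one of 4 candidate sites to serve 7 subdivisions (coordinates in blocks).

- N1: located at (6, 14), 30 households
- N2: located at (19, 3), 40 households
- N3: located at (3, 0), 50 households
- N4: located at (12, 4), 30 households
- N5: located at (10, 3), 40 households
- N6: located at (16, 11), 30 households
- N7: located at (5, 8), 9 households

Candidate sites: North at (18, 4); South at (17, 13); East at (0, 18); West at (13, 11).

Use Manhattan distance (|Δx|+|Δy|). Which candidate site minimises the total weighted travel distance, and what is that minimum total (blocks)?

North, total 2653 blocks

Total weighted distance at each candidate:
  North (18, 4): total = 2653
  South (17, 13): total = 3533
  East (0, 18): total = 5315
  West (13, 11): total = 2779
Minimum is at North with total 2653 blocks.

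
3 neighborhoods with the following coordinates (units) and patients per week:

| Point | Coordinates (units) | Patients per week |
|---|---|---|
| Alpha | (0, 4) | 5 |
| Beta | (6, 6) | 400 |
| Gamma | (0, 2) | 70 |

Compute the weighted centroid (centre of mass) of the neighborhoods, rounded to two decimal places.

The minimiser of Σwᵢ‖p−pᵢ‖² is the weighted centroid p* = (Σwᵢpᵢ)/(Σwᵢ).
Σwᵢ = 475.
Σwᵢxᵢ = 5·0 + 400·6 + 70·0 = 2400.
Σwᵢyᵢ = 5·4 + 400·6 + 70·2 = 2560.
x* = 2400/475 = 5.05, y* = 2560/475 = 5.39.

(5.05, 5.39)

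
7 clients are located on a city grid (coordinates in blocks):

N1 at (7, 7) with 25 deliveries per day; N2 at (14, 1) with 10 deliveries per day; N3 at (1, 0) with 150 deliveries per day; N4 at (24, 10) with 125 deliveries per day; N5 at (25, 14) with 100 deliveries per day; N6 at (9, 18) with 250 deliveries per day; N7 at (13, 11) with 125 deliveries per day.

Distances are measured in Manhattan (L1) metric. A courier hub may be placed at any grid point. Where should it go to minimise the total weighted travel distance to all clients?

Manhattan distance separates: Σwᵢ(|x−xᵢ|+|y−yᵢ|) = Σwᵢ|x−xᵢ| + Σwᵢ|y−yᵢ|, so x and y are optimised independently as 1-D weighted medians.
Total weight W = 785; half = 392.5.
x-coordinate, sorted with cumulative weight:
  x=1 (N3, w=150) cum 150
  x=7 (N1, w=25) cum 175
  x=9 (N6, w=250) cum 425  ← median
  x=13 (N7, w=125) cum 550
  x=14 (N2, w=10) cum 560
  x=24 (N4, w=125) cum 685
  x=25 (N5, w=100) cum 785
⇒ x* = 9
y-coordinate, sorted with cumulative weight:
  y=0 (N3, w=150) cum 150
  y=1 (N2, w=10) cum 160
  y=7 (N1, w=25) cum 185
  y=10 (N4, w=125) cum 310
  y=11 (N7, w=125) cum 435  ← median
  y=14 (N5, w=100) cum 535
  y=18 (N6, w=250) cum 785
⇒ y* = 11

(9, 11)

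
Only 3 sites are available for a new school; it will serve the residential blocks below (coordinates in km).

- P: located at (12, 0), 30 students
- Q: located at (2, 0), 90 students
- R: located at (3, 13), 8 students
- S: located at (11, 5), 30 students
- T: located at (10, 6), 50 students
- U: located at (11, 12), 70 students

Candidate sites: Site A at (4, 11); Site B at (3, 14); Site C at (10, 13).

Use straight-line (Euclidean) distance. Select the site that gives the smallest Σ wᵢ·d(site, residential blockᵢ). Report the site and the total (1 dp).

Site C, total 2515.2 km

Total weighted distance at each candidate:
  Site A (4, 11): total = 2594.2
  Site B (3, 14): total = 3240.5
  Site C (10, 13): total = 2515.2
Minimum is at Site C with total 2515.2 km.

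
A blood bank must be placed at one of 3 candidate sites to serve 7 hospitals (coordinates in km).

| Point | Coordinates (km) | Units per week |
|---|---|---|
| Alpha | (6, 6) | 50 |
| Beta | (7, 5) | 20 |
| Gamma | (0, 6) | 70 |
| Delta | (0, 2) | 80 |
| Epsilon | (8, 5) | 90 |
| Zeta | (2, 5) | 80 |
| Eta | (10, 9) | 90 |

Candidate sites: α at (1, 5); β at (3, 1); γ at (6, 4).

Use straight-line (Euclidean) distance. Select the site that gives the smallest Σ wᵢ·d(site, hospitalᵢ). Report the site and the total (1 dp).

Total weighted distance at each candidate:
  α (1, 5): total = 2323.3
  β (3, 1): total = 2928.7
  γ (6, 4): total = 2184.3
Minimum is at γ with total 2184.3 km.

γ, total 2184.3 km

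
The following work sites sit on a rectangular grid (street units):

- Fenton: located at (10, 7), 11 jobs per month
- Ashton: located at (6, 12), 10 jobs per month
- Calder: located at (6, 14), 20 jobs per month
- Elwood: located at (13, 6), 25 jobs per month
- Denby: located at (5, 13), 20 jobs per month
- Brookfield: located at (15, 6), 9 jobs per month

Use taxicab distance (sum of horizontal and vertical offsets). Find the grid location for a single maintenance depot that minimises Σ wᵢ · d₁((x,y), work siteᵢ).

(6, 12)

Manhattan distance separates: Σwᵢ(|x−xᵢ|+|y−yᵢ|) = Σwᵢ|x−xᵢ| + Σwᵢ|y−yᵢ|, so x and y are optimised independently as 1-D weighted medians.
Total weight W = 95; half = 47.5.
x-coordinate, sorted with cumulative weight:
  x=5 (Denby, w=20) cum 20
  x=6 (Ashton, w=10) cum 30
  x=6 (Calder, w=20) cum 50  ← median
  x=10 (Fenton, w=11) cum 61
  x=13 (Elwood, w=25) cum 86
  x=15 (Brookfield, w=9) cum 95
⇒ x* = 6
y-coordinate, sorted with cumulative weight:
  y=6 (Elwood, w=25) cum 25
  y=6 (Brookfield, w=9) cum 34
  y=7 (Fenton, w=11) cum 45
  y=12 (Ashton, w=10) cum 55  ← median
  y=13 (Denby, w=20) cum 75
  y=14 (Calder, w=20) cum 95
⇒ y* = 12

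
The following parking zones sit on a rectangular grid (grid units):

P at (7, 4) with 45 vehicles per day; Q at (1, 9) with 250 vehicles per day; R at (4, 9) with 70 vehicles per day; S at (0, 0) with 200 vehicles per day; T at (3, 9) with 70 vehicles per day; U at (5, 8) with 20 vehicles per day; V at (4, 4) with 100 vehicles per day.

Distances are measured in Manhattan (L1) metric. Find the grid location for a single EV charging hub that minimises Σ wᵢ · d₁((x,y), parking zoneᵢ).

(1, 9)

Manhattan distance separates: Σwᵢ(|x−xᵢ|+|y−yᵢ|) = Σwᵢ|x−xᵢ| + Σwᵢ|y−yᵢ|, so x and y are optimised independently as 1-D weighted medians.
Total weight W = 755; half = 377.5.
x-coordinate, sorted with cumulative weight:
  x=0 (S, w=200) cum 200
  x=1 (Q, w=250) cum 450  ← median
  x=3 (T, w=70) cum 520
  x=4 (R, w=70) cum 590
  x=4 (V, w=100) cum 690
  x=5 (U, w=20) cum 710
  x=7 (P, w=45) cum 755
⇒ x* = 1
y-coordinate, sorted with cumulative weight:
  y=0 (S, w=200) cum 200
  y=4 (P, w=45) cum 245
  y=4 (V, w=100) cum 345
  y=8 (U, w=20) cum 365
  y=9 (Q, w=250) cum 615  ← median
  y=9 (R, w=70) cum 685
  y=9 (T, w=70) cum 755
⇒ y* = 9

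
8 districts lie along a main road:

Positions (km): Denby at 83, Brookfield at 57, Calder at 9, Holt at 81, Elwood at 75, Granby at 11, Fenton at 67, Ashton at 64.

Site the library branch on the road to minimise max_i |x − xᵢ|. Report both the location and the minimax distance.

The 1-center on a line is the midpoint of the two extreme points: leftmost at 9, rightmost at 83.
Optimal location = (9 + 83)/2 = 46; maximum distance = (83 − 9)/2 = 37.

location 46, max distance 37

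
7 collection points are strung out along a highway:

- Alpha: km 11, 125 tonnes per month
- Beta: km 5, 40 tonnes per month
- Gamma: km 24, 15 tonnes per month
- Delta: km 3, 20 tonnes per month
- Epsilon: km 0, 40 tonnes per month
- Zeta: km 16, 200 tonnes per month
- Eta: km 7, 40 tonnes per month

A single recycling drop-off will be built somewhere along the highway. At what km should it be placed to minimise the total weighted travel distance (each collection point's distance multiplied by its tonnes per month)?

For a sum of weighted absolute distances on a line, the optimum is the weighted median (not the mean). Total weight W = 480; half-weight = 240.
Sort by position and accumulate weight:
  km 0 (Epsilon, w=40) → cum 40
  km 3 (Delta, w=20) → cum 60
  km 5 (Beta, w=40) → cum 100
  km 7 (Eta, w=40) → cum 140
  km 11 (Alpha, w=125) → cum 265  ≥ 240 → median here
  km 16 (Zeta, w=200) → cum 465
  km 24 (Gamma, w=15) → cum 480
Optimal location: km 11.

x = 11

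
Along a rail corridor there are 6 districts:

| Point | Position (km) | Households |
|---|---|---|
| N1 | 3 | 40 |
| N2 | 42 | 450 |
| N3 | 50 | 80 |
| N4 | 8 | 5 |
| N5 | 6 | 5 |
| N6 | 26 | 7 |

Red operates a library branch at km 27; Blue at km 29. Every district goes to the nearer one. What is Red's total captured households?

57

The indifferent point is the midpoint (27+29)/2 = 28; districts left of it (closer to Red at 27) go to Red, those right go to Blue.
  N1 at 3 (w=40) → Red
  N5 at 6 (w=5) → Red
  N4 at 8 (w=5) → Red
  N6 at 26 (w=7) → Red
  N2 at 42 (w=450) → Blue
  N3 at 50 (w=80) → Blue
Red captures 57; Blue captures 530.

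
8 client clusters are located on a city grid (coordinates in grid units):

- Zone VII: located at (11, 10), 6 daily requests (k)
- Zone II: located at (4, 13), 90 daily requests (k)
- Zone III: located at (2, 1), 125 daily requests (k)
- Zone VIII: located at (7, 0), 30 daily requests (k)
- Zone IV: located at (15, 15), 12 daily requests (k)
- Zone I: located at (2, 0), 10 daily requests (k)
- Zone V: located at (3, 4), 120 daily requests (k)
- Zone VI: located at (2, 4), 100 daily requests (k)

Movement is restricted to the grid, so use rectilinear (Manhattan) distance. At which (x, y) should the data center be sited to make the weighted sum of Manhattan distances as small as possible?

(3, 4)

Manhattan distance separates: Σwᵢ(|x−xᵢ|+|y−yᵢ|) = Σwᵢ|x−xᵢ| + Σwᵢ|y−yᵢ|, so x and y are optimised independently as 1-D weighted medians.
Total weight W = 493; half = 246.5.
x-coordinate, sorted with cumulative weight:
  x=2 (Zone III, w=125) cum 125
  x=2 (Zone I, w=10) cum 135
  x=2 (Zone VI, w=100) cum 235
  x=3 (Zone V, w=120) cum 355  ← median
  x=4 (Zone II, w=90) cum 445
  x=7 (Zone VIII, w=30) cum 475
  x=11 (Zone VII, w=6) cum 481
  x=15 (Zone IV, w=12) cum 493
⇒ x* = 3
y-coordinate, sorted with cumulative weight:
  y=0 (Zone VIII, w=30) cum 30
  y=0 (Zone I, w=10) cum 40
  y=1 (Zone III, w=125) cum 165
  y=4 (Zone V, w=120) cum 285  ← median
  y=4 (Zone VI, w=100) cum 385
  y=10 (Zone VII, w=6) cum 391
  y=13 (Zone II, w=90) cum 481
  y=15 (Zone IV, w=12) cum 493
⇒ y* = 4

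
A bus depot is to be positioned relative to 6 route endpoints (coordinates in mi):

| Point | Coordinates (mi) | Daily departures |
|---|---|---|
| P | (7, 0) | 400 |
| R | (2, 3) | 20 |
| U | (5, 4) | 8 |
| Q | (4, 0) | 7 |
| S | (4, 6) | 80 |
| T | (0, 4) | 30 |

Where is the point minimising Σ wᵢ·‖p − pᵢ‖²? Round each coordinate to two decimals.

The minimiser of Σwᵢ‖p−pᵢ‖² is the weighted centroid p* = (Σwᵢpᵢ)/(Σwᵢ).
Σwᵢ = 545.
Σwᵢxᵢ = 400·7 + 20·2 + 8·5 + 7·4 + 80·4 + 30·0 = 3228.
Σwᵢyᵢ = 400·0 + 20·3 + 8·4 + 7·0 + 80·6 + 30·4 = 692.
x* = 3228/545 = 5.92, y* = 692/545 = 1.27.

(5.92, 1.27)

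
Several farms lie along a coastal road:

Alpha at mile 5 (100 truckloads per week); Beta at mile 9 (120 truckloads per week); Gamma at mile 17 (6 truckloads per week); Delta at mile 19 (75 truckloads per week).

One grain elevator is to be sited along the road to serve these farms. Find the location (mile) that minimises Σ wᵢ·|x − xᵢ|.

For a sum of weighted absolute distances on a line, the optimum is the weighted median (not the mean). Total weight W = 301; half-weight = 150.5.
Sort by position and accumulate weight:
  mile 5 (Alpha, w=100) → cum 100
  mile 9 (Beta, w=120) → cum 220  ≥ 150.5 → median here
  mile 17 (Gamma, w=6) → cum 226
  mile 19 (Delta, w=75) → cum 301
Optimal location: mile 9.

x = 9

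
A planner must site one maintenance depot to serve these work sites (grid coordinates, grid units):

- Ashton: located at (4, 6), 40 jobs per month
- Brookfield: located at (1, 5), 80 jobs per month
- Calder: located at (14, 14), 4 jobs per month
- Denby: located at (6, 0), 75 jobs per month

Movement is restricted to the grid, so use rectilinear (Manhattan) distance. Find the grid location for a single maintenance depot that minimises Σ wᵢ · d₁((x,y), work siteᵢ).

Manhattan distance separates: Σwᵢ(|x−xᵢ|+|y−yᵢ|) = Σwᵢ|x−xᵢ| + Σwᵢ|y−yᵢ|, so x and y are optimised independently as 1-D weighted medians.
Total weight W = 199; half = 99.5.
x-coordinate, sorted with cumulative weight:
  x=1 (Brookfield, w=80) cum 80
  x=4 (Ashton, w=40) cum 120  ← median
  x=6 (Denby, w=75) cum 195
  x=14 (Calder, w=4) cum 199
⇒ x* = 4
y-coordinate, sorted with cumulative weight:
  y=0 (Denby, w=75) cum 75
  y=5 (Brookfield, w=80) cum 155  ← median
  y=6 (Ashton, w=40) cum 195
  y=14 (Calder, w=4) cum 199
⇒ y* = 5

(4, 5)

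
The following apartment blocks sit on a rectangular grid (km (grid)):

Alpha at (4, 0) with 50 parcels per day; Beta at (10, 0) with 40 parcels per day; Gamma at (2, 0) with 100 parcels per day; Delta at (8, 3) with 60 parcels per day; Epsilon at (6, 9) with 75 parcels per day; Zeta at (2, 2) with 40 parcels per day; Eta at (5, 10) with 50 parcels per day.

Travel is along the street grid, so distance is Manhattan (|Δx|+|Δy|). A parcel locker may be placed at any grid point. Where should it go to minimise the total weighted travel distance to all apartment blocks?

Manhattan distance separates: Σwᵢ(|x−xᵢ|+|y−yᵢ|) = Σwᵢ|x−xᵢ| + Σwᵢ|y−yᵢ|, so x and y are optimised independently as 1-D weighted medians.
Total weight W = 415; half = 207.5.
x-coordinate, sorted with cumulative weight:
  x=2 (Gamma, w=100) cum 100
  x=2 (Zeta, w=40) cum 140
  x=4 (Alpha, w=50) cum 190
  x=5 (Eta, w=50) cum 240  ← median
  x=6 (Epsilon, w=75) cum 315
  x=8 (Delta, w=60) cum 375
  x=10 (Beta, w=40) cum 415
⇒ x* = 5
y-coordinate, sorted with cumulative weight:
  y=0 (Alpha, w=50) cum 50
  y=0 (Beta, w=40) cum 90
  y=0 (Gamma, w=100) cum 190
  y=2 (Zeta, w=40) cum 230  ← median
  y=3 (Delta, w=60) cum 290
  y=9 (Epsilon, w=75) cum 365
  y=10 (Eta, w=50) cum 415
⇒ y* = 2

(5, 2)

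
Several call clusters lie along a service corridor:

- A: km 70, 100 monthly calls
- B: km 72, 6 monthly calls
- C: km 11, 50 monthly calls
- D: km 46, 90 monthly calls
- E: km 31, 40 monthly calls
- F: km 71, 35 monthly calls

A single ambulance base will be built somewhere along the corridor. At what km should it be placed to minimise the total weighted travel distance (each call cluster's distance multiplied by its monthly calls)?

For a sum of weighted absolute distances on a line, the optimum is the weighted median (not the mean). Total weight W = 321; half-weight = 160.5.
Sort by position and accumulate weight:
  km 11 (C, w=50) → cum 50
  km 31 (E, w=40) → cum 90
  km 46 (D, w=90) → cum 180  ≥ 160.5 → median here
  km 70 (A, w=100) → cum 280
  km 71 (F, w=35) → cum 315
  km 72 (B, w=6) → cum 321
Optimal location: km 46.

x = 46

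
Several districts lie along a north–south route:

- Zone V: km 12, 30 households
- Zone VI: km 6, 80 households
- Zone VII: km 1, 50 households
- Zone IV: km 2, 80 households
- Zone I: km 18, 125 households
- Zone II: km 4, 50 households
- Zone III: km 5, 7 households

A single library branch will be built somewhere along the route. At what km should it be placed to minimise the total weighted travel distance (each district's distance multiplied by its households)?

x = 6

For a sum of weighted absolute distances on a line, the optimum is the weighted median (not the mean). Total weight W = 422; half-weight = 211.
Sort by position and accumulate weight:
  km 1 (Zone VII, w=50) → cum 50
  km 2 (Zone IV, w=80) → cum 130
  km 4 (Zone II, w=50) → cum 180
  km 5 (Zone III, w=7) → cum 187
  km 6 (Zone VI, w=80) → cum 267  ≥ 211 → median here
  km 12 (Zone V, w=30) → cum 297
  km 18 (Zone I, w=125) → cum 422
Optimal location: km 6.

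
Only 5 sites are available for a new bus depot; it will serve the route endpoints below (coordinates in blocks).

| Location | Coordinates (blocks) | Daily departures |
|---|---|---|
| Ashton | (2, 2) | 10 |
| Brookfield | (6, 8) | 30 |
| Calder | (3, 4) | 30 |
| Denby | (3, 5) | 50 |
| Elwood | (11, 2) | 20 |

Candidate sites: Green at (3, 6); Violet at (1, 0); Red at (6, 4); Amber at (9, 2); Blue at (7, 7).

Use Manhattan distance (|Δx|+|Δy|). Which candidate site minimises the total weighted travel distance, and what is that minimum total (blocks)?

Green, total 550 blocks

Total weighted distance at each candidate:
  Green (3, 6): total = 550
  Violet (1, 0): total = 1190
  Red (6, 4): total = 610
  Amber (9, 2): total = 1070
  Blue (7, 7): total = 850
Minimum is at Green with total 550 blocks.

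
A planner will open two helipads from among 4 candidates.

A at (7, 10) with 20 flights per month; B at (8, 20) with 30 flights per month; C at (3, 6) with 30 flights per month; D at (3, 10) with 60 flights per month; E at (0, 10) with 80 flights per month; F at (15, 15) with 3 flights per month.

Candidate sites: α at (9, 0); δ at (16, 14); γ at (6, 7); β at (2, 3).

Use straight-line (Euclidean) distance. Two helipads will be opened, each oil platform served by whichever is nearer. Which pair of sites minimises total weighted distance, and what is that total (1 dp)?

Evaluate every pair (each demand assigned to the nearer of the two):
  {δ, γ}: total = 1253.6
  {α, γ}: total = 1380.0
  {γ, β}: total = 1380.0
  {δ, β}: total = 1577.8
  {α, β}: total = 1862.9
  {α, δ}: total = 2531.8
Best pair: {δ, γ} with total 1253.6.

{δ, γ}, total 1253.6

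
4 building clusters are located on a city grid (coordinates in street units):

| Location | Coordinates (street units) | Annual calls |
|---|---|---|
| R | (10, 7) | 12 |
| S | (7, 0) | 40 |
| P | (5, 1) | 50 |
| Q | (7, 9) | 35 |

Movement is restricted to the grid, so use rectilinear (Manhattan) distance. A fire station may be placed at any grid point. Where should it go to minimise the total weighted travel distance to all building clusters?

Manhattan distance separates: Σwᵢ(|x−xᵢ|+|y−yᵢ|) = Σwᵢ|x−xᵢ| + Σwᵢ|y−yᵢ|, so x and y are optimised independently as 1-D weighted medians.
Total weight W = 137; half = 68.5.
x-coordinate, sorted with cumulative weight:
  x=5 (P, w=50) cum 50
  x=7 (S, w=40) cum 90  ← median
  x=7 (Q, w=35) cum 125
  x=10 (R, w=12) cum 137
⇒ x* = 7
y-coordinate, sorted with cumulative weight:
  y=0 (S, w=40) cum 40
  y=1 (P, w=50) cum 90  ← median
  y=7 (R, w=12) cum 102
  y=9 (Q, w=35) cum 137
⇒ y* = 1

(7, 1)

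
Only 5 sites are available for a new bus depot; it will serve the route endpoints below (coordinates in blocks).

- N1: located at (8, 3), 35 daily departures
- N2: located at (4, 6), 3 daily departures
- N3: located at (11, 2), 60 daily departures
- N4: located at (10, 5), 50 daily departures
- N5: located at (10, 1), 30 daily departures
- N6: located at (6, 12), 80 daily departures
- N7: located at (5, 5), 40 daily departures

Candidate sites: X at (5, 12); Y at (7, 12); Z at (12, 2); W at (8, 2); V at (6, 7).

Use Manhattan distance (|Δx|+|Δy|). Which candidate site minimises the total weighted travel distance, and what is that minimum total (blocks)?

W, total 1779 blocks

Total weighted distance at each candidate:
  X (5, 12): total = 2841
  Y (7, 12): total = 2577
  Z (12, 2): total = 2291
  W (8, 2): total = 1779
  V (6, 7): total = 1939
Minimum is at W with total 1779 blocks.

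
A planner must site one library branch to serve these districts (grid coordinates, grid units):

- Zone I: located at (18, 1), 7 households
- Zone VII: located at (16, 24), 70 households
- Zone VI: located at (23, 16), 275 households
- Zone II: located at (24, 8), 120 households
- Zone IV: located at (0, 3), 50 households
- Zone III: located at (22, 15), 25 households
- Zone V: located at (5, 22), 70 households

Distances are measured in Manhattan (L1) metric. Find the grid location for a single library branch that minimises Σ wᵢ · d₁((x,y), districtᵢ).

(23, 16)

Manhattan distance separates: Σwᵢ(|x−xᵢ|+|y−yᵢ|) = Σwᵢ|x−xᵢ| + Σwᵢ|y−yᵢ|, so x and y are optimised independently as 1-D weighted medians.
Total weight W = 617; half = 308.5.
x-coordinate, sorted with cumulative weight:
  x=0 (Zone IV, w=50) cum 50
  x=5 (Zone V, w=70) cum 120
  x=16 (Zone VII, w=70) cum 190
  x=18 (Zone I, w=7) cum 197
  x=22 (Zone III, w=25) cum 222
  x=23 (Zone VI, w=275) cum 497  ← median
  x=24 (Zone II, w=120) cum 617
⇒ x* = 23
y-coordinate, sorted with cumulative weight:
  y=1 (Zone I, w=7) cum 7
  y=3 (Zone IV, w=50) cum 57
  y=8 (Zone II, w=120) cum 177
  y=15 (Zone III, w=25) cum 202
  y=16 (Zone VI, w=275) cum 477  ← median
  y=22 (Zone V, w=70) cum 547
  y=24 (Zone VII, w=70) cum 617
⇒ y* = 16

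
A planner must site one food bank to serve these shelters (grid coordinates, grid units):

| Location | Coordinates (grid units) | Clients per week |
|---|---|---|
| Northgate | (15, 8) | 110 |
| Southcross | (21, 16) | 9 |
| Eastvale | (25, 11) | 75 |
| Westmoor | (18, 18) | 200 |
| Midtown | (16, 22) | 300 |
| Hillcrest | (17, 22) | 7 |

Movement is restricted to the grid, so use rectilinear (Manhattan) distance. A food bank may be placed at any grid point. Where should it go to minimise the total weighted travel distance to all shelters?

Manhattan distance separates: Σwᵢ(|x−xᵢ|+|y−yᵢ|) = Σwᵢ|x−xᵢ| + Σwᵢ|y−yᵢ|, so x and y are optimised independently as 1-D weighted medians.
Total weight W = 701; half = 350.5.
x-coordinate, sorted with cumulative weight:
  x=15 (Northgate, w=110) cum 110
  x=16 (Midtown, w=300) cum 410  ← median
  x=17 (Hillcrest, w=7) cum 417
  x=18 (Westmoor, w=200) cum 617
  x=21 (Southcross, w=9) cum 626
  x=25 (Eastvale, w=75) cum 701
⇒ x* = 16
y-coordinate, sorted with cumulative weight:
  y=8 (Northgate, w=110) cum 110
  y=11 (Eastvale, w=75) cum 185
  y=16 (Southcross, w=9) cum 194
  y=18 (Westmoor, w=200) cum 394  ← median
  y=22 (Midtown, w=300) cum 694
  y=22 (Hillcrest, w=7) cum 701
⇒ y* = 18

(16, 18)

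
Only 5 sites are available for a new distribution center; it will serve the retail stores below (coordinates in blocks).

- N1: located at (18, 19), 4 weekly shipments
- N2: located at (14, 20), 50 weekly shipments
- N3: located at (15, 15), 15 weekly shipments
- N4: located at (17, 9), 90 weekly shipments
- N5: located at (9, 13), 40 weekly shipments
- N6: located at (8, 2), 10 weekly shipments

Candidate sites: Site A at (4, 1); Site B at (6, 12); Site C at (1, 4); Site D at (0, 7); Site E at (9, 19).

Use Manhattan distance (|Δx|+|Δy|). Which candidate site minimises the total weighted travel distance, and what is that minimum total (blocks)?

Site E, total 2526 blocks

Total weighted distance at each candidate:
  Site A (4, 1): total = 4573
  Site B (6, 12): total = 2596
  Site C (1, 4): total = 4613
  Site D (0, 7): total = 4255
  Site E (9, 19): total = 2526
Minimum is at Site E with total 2526 blocks.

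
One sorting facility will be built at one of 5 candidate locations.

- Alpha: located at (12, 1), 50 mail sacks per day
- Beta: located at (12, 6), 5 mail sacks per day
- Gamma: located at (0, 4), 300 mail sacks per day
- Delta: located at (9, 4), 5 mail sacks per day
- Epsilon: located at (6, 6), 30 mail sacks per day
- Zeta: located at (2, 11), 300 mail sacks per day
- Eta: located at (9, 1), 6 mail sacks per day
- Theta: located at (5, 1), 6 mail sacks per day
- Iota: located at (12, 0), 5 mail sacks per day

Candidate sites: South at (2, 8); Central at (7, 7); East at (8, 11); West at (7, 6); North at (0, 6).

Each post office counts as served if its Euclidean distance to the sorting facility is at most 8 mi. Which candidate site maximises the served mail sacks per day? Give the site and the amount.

Coverage radius r = 8 mi; a point is covered iff (Δx)²+(Δy)² ≤ 8² = 64.
  South (2, 8): covers {Gamma, Epsilon, Zeta, Theta} → 636
  Central (7, 7): covers {Alpha, Beta, Gamma, Delta, Epsilon, Zeta, Eta, Theta} → 702
  East (8, 11): covers {Beta, Delta, Epsilon, Zeta} → 340
  West (7, 6): covers {Alpha, Beta, Gamma, Delta, Epsilon, Zeta, Eta, Theta, Iota} → 707
  North (0, 6): covers {Gamma, Epsilon, Zeta, Theta} → 636
Maximum coverage at West: 707 mail sacks per day.

West, covering 707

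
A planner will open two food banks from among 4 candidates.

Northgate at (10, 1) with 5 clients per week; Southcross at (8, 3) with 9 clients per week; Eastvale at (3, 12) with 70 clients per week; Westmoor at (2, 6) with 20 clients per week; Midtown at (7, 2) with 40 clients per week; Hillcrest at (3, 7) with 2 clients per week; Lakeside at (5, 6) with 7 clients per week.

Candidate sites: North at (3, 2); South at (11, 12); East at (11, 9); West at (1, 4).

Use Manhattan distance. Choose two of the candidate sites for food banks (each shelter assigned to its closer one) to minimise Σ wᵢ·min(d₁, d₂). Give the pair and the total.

{North, South}, total 966

Evaluate every pair (each demand assigned to the nearer of the two):
  {North, South}: total = 966
  {North, West}: total = 1066
  {North, East}: total = 1106
  {South, West}: total = 1124
  {East, West}: total = 1249
  {South, East}: total = 1449
Best pair: {North, South} with total 966.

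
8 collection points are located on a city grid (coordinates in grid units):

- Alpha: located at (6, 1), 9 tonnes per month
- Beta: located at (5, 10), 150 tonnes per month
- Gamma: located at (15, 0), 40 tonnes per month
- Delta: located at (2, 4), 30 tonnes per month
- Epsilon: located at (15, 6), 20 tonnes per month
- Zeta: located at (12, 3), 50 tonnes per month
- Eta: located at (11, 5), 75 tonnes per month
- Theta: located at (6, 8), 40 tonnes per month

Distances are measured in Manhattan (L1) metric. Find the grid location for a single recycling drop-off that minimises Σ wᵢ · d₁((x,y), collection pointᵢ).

(6, 6)

Manhattan distance separates: Σwᵢ(|x−xᵢ|+|y−yᵢ|) = Σwᵢ|x−xᵢ| + Σwᵢ|y−yᵢ|, so x and y are optimised independently as 1-D weighted medians.
Total weight W = 414; half = 207.
x-coordinate, sorted with cumulative weight:
  x=2 (Delta, w=30) cum 30
  x=5 (Beta, w=150) cum 180
  x=6 (Alpha, w=9) cum 189
  x=6 (Theta, w=40) cum 229  ← median
  x=11 (Eta, w=75) cum 304
  x=12 (Zeta, w=50) cum 354
  x=15 (Gamma, w=40) cum 394
  x=15 (Epsilon, w=20) cum 414
⇒ x* = 6
y-coordinate, sorted with cumulative weight:
  y=0 (Gamma, w=40) cum 40
  y=1 (Alpha, w=9) cum 49
  y=3 (Zeta, w=50) cum 99
  y=4 (Delta, w=30) cum 129
  y=5 (Eta, w=75) cum 204
  y=6 (Epsilon, w=20) cum 224  ← median
  y=8 (Theta, w=40) cum 264
  y=10 (Beta, w=150) cum 414
⇒ y* = 6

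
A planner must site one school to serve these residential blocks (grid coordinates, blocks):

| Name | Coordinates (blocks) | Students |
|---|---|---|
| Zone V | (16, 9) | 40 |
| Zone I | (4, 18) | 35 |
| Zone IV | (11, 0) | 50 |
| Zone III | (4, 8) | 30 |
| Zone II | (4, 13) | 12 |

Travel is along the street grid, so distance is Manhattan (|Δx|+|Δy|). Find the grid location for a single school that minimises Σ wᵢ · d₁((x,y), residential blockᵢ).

Manhattan distance separates: Σwᵢ(|x−xᵢ|+|y−yᵢ|) = Σwᵢ|x−xᵢ| + Σwᵢ|y−yᵢ|, so x and y are optimised independently as 1-D weighted medians.
Total weight W = 167; half = 83.5.
x-coordinate, sorted with cumulative weight:
  x=4 (Zone I, w=35) cum 35
  x=4 (Zone III, w=30) cum 65
  x=4 (Zone II, w=12) cum 77
  x=11 (Zone IV, w=50) cum 127  ← median
  x=16 (Zone V, w=40) cum 167
⇒ x* = 11
y-coordinate, sorted with cumulative weight:
  y=0 (Zone IV, w=50) cum 50
  y=8 (Zone III, w=30) cum 80
  y=9 (Zone V, w=40) cum 120  ← median
  y=13 (Zone II, w=12) cum 132
  y=18 (Zone I, w=35) cum 167
⇒ y* = 9

(11, 9)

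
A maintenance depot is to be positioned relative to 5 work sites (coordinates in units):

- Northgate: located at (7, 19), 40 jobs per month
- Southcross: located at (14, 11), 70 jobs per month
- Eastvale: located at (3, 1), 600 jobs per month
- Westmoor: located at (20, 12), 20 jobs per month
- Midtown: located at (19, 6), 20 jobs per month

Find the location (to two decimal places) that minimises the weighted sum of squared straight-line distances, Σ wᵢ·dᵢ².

(5.12, 3.32)

The minimiser of Σwᵢ‖p−pᵢ‖² is the weighted centroid p* = (Σwᵢpᵢ)/(Σwᵢ).
Σwᵢ = 750.
Σwᵢxᵢ = 40·7 + 70·14 + 600·3 + 20·20 + 20·19 = 3840.
Σwᵢyᵢ = 40·19 + 70·11 + 600·1 + 20·12 + 20·6 = 2490.
x* = 3840/750 = 5.12, y* = 2490/750 = 3.32.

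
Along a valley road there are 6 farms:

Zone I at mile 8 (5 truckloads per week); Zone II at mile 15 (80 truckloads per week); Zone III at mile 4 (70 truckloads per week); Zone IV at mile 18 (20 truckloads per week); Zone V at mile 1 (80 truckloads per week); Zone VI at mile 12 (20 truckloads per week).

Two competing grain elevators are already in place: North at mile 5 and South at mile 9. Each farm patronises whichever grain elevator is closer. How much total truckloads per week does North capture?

The indifferent point is the midpoint (5+9)/2 = 7; farms left of it (closer to North at 5) go to North, those right go to South.
  Zone V at 1 (w=80) → North
  Zone III at 4 (w=70) → North
  Zone I at 8 (w=5) → South
  Zone VI at 12 (w=20) → South
  Zone II at 15 (w=80) → South
  Zone IV at 18 (w=20) → South
North captures 150; South captures 125.

150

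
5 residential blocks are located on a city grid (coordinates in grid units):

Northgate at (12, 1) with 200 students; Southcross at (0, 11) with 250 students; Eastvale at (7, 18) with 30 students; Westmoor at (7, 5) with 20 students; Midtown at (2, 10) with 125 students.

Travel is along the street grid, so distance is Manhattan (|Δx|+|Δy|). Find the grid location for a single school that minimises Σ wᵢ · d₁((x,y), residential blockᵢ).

(2, 10)

Manhattan distance separates: Σwᵢ(|x−xᵢ|+|y−yᵢ|) = Σwᵢ|x−xᵢ| + Σwᵢ|y−yᵢ|, so x and y are optimised independently as 1-D weighted medians.
Total weight W = 625; half = 312.5.
x-coordinate, sorted with cumulative weight:
  x=0 (Southcross, w=250) cum 250
  x=2 (Midtown, w=125) cum 375  ← median
  x=7 (Eastvale, w=30) cum 405
  x=7 (Westmoor, w=20) cum 425
  x=12 (Northgate, w=200) cum 625
⇒ x* = 2
y-coordinate, sorted with cumulative weight:
  y=1 (Northgate, w=200) cum 200
  y=5 (Westmoor, w=20) cum 220
  y=10 (Midtown, w=125) cum 345  ← median
  y=11 (Southcross, w=250) cum 595
  y=18 (Eastvale, w=30) cum 625
⇒ y* = 10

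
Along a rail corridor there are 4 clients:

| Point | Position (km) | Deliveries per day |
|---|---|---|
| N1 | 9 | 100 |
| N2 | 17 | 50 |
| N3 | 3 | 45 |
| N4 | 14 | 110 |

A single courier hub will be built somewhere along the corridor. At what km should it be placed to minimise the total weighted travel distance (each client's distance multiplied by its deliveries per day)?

x = 14

For a sum of weighted absolute distances on a line, the optimum is the weighted median (not the mean). Total weight W = 305; half-weight = 152.5.
Sort by position and accumulate weight:
  km 3 (N3, w=45) → cum 45
  km 9 (N1, w=100) → cum 145
  km 14 (N4, w=110) → cum 255  ≥ 152.5 → median here
  km 17 (N2, w=50) → cum 305
Optimal location: km 14.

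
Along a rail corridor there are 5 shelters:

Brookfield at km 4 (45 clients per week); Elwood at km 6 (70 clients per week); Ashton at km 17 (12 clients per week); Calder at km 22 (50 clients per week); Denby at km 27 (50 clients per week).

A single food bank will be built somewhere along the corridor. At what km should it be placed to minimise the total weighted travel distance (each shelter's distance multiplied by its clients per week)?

For a sum of weighted absolute distances on a line, the optimum is the weighted median (not the mean). Total weight W = 227; half-weight = 113.5.
Sort by position and accumulate weight:
  km 4 (Brookfield, w=45) → cum 45
  km 6 (Elwood, w=70) → cum 115  ≥ 113.5 → median here
  km 17 (Ashton, w=12) → cum 127
  km 22 (Calder, w=50) → cum 177
  km 27 (Denby, w=50) → cum 227
Optimal location: km 6.

x = 6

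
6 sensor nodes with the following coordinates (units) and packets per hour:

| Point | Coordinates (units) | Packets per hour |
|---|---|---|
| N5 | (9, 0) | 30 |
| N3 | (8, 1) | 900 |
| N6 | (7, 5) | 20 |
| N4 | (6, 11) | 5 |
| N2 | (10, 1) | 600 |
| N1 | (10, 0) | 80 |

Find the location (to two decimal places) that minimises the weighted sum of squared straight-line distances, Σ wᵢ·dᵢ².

The minimiser of Σwᵢ‖p−pᵢ‖² is the weighted centroid p* = (Σwᵢpᵢ)/(Σwᵢ).
Σwᵢ = 1635.
Σwᵢxᵢ = 30·9 + 900·8 + 20·7 + 5·6 + 600·10 + 80·10 = 14440.
Σwᵢyᵢ = 30·0 + 900·1 + 20·5 + 5·11 + 600·1 + 80·0 = 1655.
x* = 14440/1635 = 8.83, y* = 1655/1635 = 1.01.

(8.83, 1.01)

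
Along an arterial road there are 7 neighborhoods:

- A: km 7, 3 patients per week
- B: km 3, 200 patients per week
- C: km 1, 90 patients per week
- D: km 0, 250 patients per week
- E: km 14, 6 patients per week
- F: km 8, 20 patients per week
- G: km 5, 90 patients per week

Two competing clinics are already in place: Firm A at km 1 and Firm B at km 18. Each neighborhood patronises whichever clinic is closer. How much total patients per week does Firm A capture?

653

The indifferent point is the midpoint (1+18)/2 = 9.5; neighborhoods left of it (closer to Firm A at 1) go to Firm A, those right go to Firm B.
  D at 0 (w=250) → Firm A
  C at 1 (w=90) → Firm A
  B at 3 (w=200) → Firm A
  G at 5 (w=90) → Firm A
  A at 7 (w=3) → Firm A
  F at 8 (w=20) → Firm A
  E at 14 (w=6) → Firm B
Firm A captures 653; Firm B captures 6.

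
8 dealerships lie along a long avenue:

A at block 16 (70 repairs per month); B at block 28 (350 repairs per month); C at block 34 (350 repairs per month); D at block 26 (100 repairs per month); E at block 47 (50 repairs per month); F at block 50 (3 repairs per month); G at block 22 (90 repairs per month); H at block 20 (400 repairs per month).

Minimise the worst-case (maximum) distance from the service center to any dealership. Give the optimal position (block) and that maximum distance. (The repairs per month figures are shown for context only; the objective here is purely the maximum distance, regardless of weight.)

The 1-center on a line is the midpoint of the two extreme points: leftmost at 16, rightmost at 50.
Optimal location = (16 + 50)/2 = 33; maximum distance = (50 − 16)/2 = 17.

location 33, max distance 17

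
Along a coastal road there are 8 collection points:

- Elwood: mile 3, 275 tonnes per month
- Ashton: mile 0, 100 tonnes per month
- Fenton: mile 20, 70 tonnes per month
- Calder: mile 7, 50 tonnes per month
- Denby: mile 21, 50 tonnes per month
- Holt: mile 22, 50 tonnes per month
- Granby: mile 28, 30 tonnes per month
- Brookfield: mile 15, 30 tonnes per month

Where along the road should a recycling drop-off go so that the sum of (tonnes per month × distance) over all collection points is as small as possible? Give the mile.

x = 3

For a sum of weighted absolute distances on a line, the optimum is the weighted median (not the mean). Total weight W = 655; half-weight = 327.5.
Sort by position and accumulate weight:
  mile 0 (Ashton, w=100) → cum 100
  mile 3 (Elwood, w=275) → cum 375  ≥ 327.5 → median here
  mile 7 (Calder, w=50) → cum 425
  mile 15 (Brookfield, w=30) → cum 455
  mile 20 (Fenton, w=70) → cum 525
  mile 21 (Denby, w=50) → cum 575
  mile 22 (Holt, w=50) → cum 625
  mile 28 (Granby, w=30) → cum 655
Optimal location: mile 3.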